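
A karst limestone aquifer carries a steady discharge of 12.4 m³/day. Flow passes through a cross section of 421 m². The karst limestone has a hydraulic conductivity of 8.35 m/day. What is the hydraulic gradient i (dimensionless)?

0.00353

From Q = K·A·i, i = Q / (K·A) = 12.4 / (8.350 × 421.0) = 0.003527.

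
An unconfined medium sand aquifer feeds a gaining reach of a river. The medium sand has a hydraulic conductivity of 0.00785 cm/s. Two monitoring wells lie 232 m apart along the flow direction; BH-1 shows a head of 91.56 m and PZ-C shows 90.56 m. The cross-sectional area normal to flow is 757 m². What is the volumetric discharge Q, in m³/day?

Convert K: 0.00785 cm/s × 864 = 6.782 m/day.
Hydraulic gradient i = (91.56 − 90.56) / 232 = 1 / 232 = 0.004310.
Darcy's law: Q = K · A · i = 6.782 × 757.0 × 0.004310 = 22.13 m³/day.

22.1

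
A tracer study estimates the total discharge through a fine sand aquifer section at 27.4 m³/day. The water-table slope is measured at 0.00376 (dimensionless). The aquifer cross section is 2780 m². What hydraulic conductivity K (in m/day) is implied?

2.62

Hydraulic gradient i = 0.00376.
From Q = K·A·i, K = Q / (A·i) = 27.4 / (2780 × 0.003760) = 2.621 m/day.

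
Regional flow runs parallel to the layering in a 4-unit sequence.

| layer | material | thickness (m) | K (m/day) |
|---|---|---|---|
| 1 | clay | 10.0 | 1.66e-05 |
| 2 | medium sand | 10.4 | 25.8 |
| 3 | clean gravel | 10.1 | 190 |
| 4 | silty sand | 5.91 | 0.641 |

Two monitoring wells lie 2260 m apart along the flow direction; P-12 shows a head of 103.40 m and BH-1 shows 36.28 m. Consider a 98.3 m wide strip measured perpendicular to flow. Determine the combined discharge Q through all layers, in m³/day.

Flow is parallel to layering, so each bed carries its own Darcy discharge and the transmissivities add.
Σ(K_i·b_i) = 1.66e-05×10.0 + 25.8×10.4 + 190×10.1 + 0.641×5.91 = 2191 m²/day.
Hydraulic gradient i = (103.40 − 36.28) / 2260 = 67.12 / 2260 = 0.02970.
Q = Σ(K_i·b_i) · W · i = 2191 × 98.3 × 0.02970 = 6397 m³/day.

6400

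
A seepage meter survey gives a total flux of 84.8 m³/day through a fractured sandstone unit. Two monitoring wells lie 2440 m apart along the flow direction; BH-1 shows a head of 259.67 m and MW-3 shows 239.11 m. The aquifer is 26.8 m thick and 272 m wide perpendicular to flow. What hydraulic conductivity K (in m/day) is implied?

1.38

Cross-sectional area A = 272 × 26.8 = 7290 m².
Hydraulic gradient i = (259.67 − 239.11) / 2440 = 20.56 / 2440 = 0.008426.
From Q = K·A·i, K = Q / (A·i) = 84.8 / (7290 × 0.008426) = 1.381 m/day.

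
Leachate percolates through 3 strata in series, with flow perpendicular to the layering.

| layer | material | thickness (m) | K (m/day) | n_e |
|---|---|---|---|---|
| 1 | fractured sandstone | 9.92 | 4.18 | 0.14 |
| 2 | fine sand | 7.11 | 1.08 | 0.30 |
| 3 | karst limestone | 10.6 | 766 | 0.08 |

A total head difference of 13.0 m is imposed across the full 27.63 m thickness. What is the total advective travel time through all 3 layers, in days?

With flow normal to the layers, continuity requires the same specific discharge q through every layer.
Σ(b_i/K_i) = 9.92/4.18 + 7.11/1.08 + 10.6/766 = 8.970 d.
q = Δh / Σ(b_i/K_i) = 13.0 / 8.970 = 1.449 m/day.
In each layer the seepage velocity is v_i = q/n_i, so the layer transit time is t_i = b_i·n_i / q:
  layer 1 (fractured sandstone): t_1 = 9.92 × 0.14 / 1.449 = 0.9583 d
  layer 2 (fine sand): t_2 = 7.11 × 0.30 / 1.449 = 1.472 d
  layer 3 (karst limestone): t_3 = 10.6 × 0.08 / 1.449 = 0.5851 d
Total t = Σ t_i = 3.015 days.

3.02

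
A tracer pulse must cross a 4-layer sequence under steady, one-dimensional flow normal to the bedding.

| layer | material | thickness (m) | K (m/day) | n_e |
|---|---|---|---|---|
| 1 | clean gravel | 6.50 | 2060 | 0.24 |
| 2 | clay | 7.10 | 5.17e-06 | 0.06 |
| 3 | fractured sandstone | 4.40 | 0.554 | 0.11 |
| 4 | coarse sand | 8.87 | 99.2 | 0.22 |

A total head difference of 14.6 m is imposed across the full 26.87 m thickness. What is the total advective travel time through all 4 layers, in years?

1140

With flow normal to the layers, continuity requires the same specific discharge q through every layer.
Σ(b_i/K_i) = 6.50/2060 + 7.10/5.17e-06 + 4.40/0.554 + 8.87/99.2 = 1.373e+06 d.
q = Δh / Σ(b_i/K_i) = 14.6 / 1.373e+06 = 1.063e-05 m/day.
In each layer the seepage velocity is v_i = q/n_i, so the layer transit time is t_i = b_i·n_i / q:
  layer 1 (clean gravel): t_1 = 6.50 × 0.24 / 1.063e-05 = 1.467e+05 d
  layer 2 (clay): t_2 = 7.10 × 0.06 / 1.063e-05 = 40071 d
  layer 3 (fractured sandstone): t_3 = 4.40 × 0.11 / 1.063e-05 = 45526 d
  layer 4 (coarse sand): t_4 = 8.87 × 0.22 / 1.063e-05 = 1.836e+05 d
Total t = Σ t_i = 4.159e+05 days = 1139 years.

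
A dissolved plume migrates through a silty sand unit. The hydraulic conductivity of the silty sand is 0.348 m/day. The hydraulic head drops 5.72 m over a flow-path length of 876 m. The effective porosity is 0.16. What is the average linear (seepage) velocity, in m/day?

Hydraulic gradient i = Δh / L = 5.72 / 876 = 0.006530.
Darcy flux q = K · i = 0.3480 × 0.006530 = 0.002272 m/day.
Seepage velocity v = q / n_e = 0.002272 / 0.16 = 0.01420 m/day.

0.0142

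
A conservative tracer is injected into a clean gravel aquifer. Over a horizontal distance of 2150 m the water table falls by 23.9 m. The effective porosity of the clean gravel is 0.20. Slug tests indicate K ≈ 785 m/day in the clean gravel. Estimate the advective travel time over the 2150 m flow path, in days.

49.3

Hydraulic gradient i = Δh / L = 23.9 / 2150 = 0.01112.
Darcy flux q = K · i = 785.0 × 0.01112 = 8.726 m/day.
Seepage velocity v = q / n_e = 8.726 / 0.20 = 43.63 m/day.
Travel time t = L / v = 2150 / 43.63 = 49.28 days.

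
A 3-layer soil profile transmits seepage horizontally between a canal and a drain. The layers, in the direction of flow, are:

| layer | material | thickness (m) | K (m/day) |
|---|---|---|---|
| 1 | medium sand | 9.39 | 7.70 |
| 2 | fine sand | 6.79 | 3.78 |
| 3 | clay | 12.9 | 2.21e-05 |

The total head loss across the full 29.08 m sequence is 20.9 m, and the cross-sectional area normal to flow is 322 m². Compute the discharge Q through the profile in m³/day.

Flow is perpendicular to layering, so the layers act in series and the equivalent K is the thickness-weighted harmonic mean.
Total thickness L = 9.39 + 6.79 + 12.9 = 29.08 m.
Σ(b_i/K_i) = 9.39/7.70 + 6.79/3.78 + 12.9/2.21e-05 = 5.837e+05 d.
K_eq = L / Σ(b_i/K_i) = 29.08 / 5.837e+05 = 4.982e-05 m/day.
Q = K_eq · A · (Δh/L) = 4.982e-05 × 322 × (20.9/29.08) = 0.01153 m³/day.

0.0115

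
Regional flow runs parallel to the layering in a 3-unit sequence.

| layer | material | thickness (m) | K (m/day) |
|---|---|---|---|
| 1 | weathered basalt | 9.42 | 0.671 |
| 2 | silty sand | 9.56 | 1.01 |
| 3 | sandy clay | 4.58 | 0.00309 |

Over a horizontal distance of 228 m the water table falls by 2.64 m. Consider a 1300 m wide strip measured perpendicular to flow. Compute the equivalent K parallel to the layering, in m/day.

0.679

Flow is parallel to layering, so each bed carries its own Darcy discharge and the transmissivities add.
Σ(K_i·b_i) = 0.671×9.42 + 1.01×9.56 + 0.00309×4.58 = 15.99 m²/day.
Total thickness b = 23.56 m, so K_eq = Σ(K_i·b_i)/b = 0.6787 m/day.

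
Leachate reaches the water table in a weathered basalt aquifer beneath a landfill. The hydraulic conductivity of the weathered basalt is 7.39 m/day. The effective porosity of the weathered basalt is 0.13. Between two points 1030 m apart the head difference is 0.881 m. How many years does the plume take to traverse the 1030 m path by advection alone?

58.0

Hydraulic gradient i = Δh / L = 0.881 / 1030 = 0.0008553.
Darcy flux q = K · i = 7.390 × 0.0008553 = 0.006321 m/day.
Seepage velocity v = q / n_e = 0.006321 / 0.13 = 0.04862 m/day.
Travel time t = L / v = 1030 / 0.04862 = 21183 days = 58.00 years.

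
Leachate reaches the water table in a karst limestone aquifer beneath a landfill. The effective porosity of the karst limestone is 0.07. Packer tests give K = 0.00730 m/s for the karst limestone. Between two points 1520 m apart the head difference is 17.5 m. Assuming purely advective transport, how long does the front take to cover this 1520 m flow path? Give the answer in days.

14.7

Convert K: 0.00730 m/s × 86400 = 630.7 m/day.
Hydraulic gradient i = Δh / L = 17.5 / 1520 = 0.01151.
Darcy flux q = K · i = 630.7 × 0.01151 = 7.262 m/day.
Seepage velocity v = q / n_e = 7.262 / 0.07 = 103.7 m/day.
Travel time t = L / v = 1520 / 103.7 = 14.65 days.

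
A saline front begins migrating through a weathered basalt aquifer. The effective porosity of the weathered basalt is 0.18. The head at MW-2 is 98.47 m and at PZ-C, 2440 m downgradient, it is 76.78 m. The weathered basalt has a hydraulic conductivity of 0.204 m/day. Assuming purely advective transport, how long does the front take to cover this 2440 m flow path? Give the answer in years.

663

Hydraulic gradient i = (98.47 − 76.78) / 2440 = 21.69 / 2440 = 0.008889.
Darcy flux q = K · i = 0.2040 × 0.008889 = 0.001813 m/day.
Seepage velocity v = q / n_e = 0.001813 / 0.18 = 0.01007 m/day.
Travel time t = L / v = 2440 / 0.01007 = 2.422e+05 days = 663.1 years.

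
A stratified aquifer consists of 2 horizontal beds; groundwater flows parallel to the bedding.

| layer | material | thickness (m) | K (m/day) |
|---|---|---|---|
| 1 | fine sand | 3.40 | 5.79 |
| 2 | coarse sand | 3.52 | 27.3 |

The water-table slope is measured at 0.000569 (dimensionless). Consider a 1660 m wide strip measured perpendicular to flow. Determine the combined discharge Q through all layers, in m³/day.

109

Flow is parallel to layering, so each bed carries its own Darcy discharge and the transmissivities add.
Σ(K_i·b_i) = 5.79×3.40 + 27.3×3.52 = 115.8 m²/day.
Hydraulic gradient i = 0.000569.
Q = Σ(K_i·b_i) · W · i = 115.8 × 1660 × 0.0005690 = 109.4 m³/day.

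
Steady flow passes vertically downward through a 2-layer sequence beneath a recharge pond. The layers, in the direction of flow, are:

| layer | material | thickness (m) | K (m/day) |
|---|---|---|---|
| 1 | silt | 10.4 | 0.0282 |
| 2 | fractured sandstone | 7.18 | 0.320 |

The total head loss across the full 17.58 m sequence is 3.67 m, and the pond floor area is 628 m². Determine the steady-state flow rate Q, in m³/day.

Flow is perpendicular to layering, so the layers act in series and the equivalent K is the thickness-weighted harmonic mean.
Total thickness L = 10.4 + 7.18 = 17.58 m.
Σ(b_i/K_i) = 10.4/0.0282 + 7.18/0.320 = 391.2 d.
K_eq = L / Σ(b_i/K_i) = 17.58 / 391.2 = 0.04493 m/day.
Q = K_eq · A · (Δh/L) = 0.04493 × 628 × (3.67/17.58) = 5.891 m³/day.

5.89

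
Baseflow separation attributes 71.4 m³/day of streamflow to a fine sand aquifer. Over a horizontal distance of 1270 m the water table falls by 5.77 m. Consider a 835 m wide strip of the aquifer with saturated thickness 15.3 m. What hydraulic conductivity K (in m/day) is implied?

Cross-sectional area A = 835 × 15.3 = 12776 m².
Hydraulic gradient i = Δh / L = 5.77 / 1270 = 0.004543.
From Q = K·A·i, K = Q / (A·i) = 71.4 / (12776 × 0.004543) = 1.230 m/day.

1.23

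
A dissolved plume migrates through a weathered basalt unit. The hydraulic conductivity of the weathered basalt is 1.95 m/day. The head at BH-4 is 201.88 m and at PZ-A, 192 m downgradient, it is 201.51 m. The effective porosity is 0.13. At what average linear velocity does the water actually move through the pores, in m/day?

0.0289

Hydraulic gradient i = (201.88 − 201.51) / 192 = 0.37 / 192 = 0.001927.
Darcy flux q = K · i = 1.950 × 0.001927 = 0.003758 m/day.
Seepage velocity v = q / n_e = 0.003758 / 0.13 = 0.02891 m/day.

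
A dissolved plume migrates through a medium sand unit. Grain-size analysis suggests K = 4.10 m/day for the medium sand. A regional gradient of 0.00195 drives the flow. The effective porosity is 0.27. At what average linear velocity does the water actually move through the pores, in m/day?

Hydraulic gradient i = 0.00195.
Darcy flux q = K · i = 4.100 × 0.001950 = 0.007995 m/day.
Seepage velocity v = q / n_e = 0.007995 / 0.27 = 0.02961 m/day.

0.0296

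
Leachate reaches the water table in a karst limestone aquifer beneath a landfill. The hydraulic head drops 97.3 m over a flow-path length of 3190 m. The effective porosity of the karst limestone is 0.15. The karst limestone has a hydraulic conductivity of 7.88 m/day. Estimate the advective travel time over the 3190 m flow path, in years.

5.45

Hydraulic gradient i = Δh / L = 97.3 / 3190 = 0.03050.
Darcy flux q = K · i = 7.880 × 0.03050 = 0.2404 m/day.
Seepage velocity v = q / n_e = 0.2404 / 0.15 = 1.602 m/day.
Travel time t = L / v = 3190 / 1.602 = 1991 days = 5.451 years.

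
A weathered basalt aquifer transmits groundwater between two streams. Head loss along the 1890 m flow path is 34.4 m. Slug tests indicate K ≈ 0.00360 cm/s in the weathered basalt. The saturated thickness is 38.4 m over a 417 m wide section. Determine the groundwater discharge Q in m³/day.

Convert K: 0.00360 cm/s × 864 = 3.110 m/day.
Cross-sectional area A = 417 × 38.4 = 16013 m².
Hydraulic gradient i = Δh / L = 34.4 / 1890 = 0.01820.
Darcy's law: Q = K · A · i = 3.110 × 16013 × 0.01820 = 906.5 m³/day.

907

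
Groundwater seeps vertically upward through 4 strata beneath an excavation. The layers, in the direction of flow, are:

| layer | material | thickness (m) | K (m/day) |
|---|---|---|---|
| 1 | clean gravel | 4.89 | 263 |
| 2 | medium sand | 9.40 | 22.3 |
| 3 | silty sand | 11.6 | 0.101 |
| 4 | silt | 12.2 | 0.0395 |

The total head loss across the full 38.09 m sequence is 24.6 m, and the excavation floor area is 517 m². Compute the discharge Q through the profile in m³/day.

30.0

Flow is perpendicular to layering, so the layers act in series and the equivalent K is the thickness-weighted harmonic mean.
Total thickness L = 4.89 + 9.40 + 11.6 + 12.2 = 38.09 m.
Σ(b_i/K_i) = 4.89/263 + 9.40/22.3 + 11.6/0.101 + 12.2/0.0395 = 424.2 d.
K_eq = L / Σ(b_i/K_i) = 38.09 / 424.2 = 0.08980 m/day.
Q = K_eq · A · (Δh/L) = 0.08980 × 517 × (24.6/38.09) = 29.98 m³/day.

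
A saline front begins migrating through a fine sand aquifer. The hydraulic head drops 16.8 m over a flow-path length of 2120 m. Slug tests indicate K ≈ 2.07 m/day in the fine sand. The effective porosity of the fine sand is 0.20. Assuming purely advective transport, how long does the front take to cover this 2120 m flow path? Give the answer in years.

70.8

Hydraulic gradient i = Δh / L = 16.8 / 2120 = 0.007925.
Darcy flux q = K · i = 2.070 × 0.007925 = 0.01640 m/day.
Seepage velocity v = q / n_e = 0.01640 / 0.20 = 0.08202 m/day.
Travel time t = L / v = 2120 / 0.08202 = 25848 days = 70.77 years.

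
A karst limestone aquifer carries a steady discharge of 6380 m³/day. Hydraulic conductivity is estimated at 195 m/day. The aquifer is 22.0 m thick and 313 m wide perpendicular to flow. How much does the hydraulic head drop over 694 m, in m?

Cross-sectional area A = 313 × 22.0 = 6886 m².
From Q = K·A·i, i = Q / (K·A) = 6380 / (195.0 × 6886) = 0.004751.
Head loss Δh = i · L = 0.004751 × 694 = 3.297 m.

3.30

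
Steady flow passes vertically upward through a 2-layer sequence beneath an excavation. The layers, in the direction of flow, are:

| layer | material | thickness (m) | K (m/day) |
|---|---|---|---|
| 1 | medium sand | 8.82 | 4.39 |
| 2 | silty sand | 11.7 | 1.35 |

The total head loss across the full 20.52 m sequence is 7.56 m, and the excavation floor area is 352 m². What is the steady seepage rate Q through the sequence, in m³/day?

Flow is perpendicular to layering, so the layers act in series and the equivalent K is the thickness-weighted harmonic mean.
Total thickness L = 8.82 + 11.7 = 20.52 m.
Σ(b_i/K_i) = 8.82/4.39 + 11.7/1.35 = 10.68 d.
K_eq = L / Σ(b_i/K_i) = 20.52 / 10.68 = 1.922 m/day.
Q = K_eq · A · (Δh/L) = 1.922 × 352 × (7.56/20.52) = 249.3 m³/day.

249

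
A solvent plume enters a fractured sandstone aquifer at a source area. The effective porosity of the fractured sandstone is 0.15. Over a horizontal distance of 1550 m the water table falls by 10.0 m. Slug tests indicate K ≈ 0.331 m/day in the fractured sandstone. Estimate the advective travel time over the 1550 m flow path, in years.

Hydraulic gradient i = Δh / L = 10.0 / 1550 = 0.006452.
Darcy flux q = K · i = 0.3310 × 0.006452 = 0.002135 m/day.
Seepage velocity v = q / n_e = 0.002135 / 0.15 = 0.01424 m/day.
Travel time t = L / v = 1550 / 0.01424 = 1.089e+05 days = 298.1 years.

298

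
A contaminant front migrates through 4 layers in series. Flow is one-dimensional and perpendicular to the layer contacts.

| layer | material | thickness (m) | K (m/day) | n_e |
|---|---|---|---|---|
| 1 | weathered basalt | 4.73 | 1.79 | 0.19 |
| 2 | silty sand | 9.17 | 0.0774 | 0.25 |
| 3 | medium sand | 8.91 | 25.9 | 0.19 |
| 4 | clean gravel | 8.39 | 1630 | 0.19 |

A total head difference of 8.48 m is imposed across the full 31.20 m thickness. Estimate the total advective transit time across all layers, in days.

92.8

With flow normal to the layers, continuity requires the same specific discharge q through every layer.
Σ(b_i/K_i) = 4.73/1.79 + 9.17/0.0774 + 8.91/25.9 + 8.39/1630 = 121.5 d.
q = Δh / Σ(b_i/K_i) = 8.48 / 121.5 = 0.06981 m/day.
In each layer the seepage velocity is v_i = q/n_i, so the layer transit time is t_i = b_i·n_i / q:
  layer 1 (weathered basalt): t_1 = 4.73 × 0.19 / 0.06981 = 12.87 d
  layer 2 (silty sand): t_2 = 9.17 × 0.25 / 0.06981 = 32.84 d
  layer 3 (medium sand): t_3 = 8.91 × 0.19 / 0.06981 = 24.25 d
  layer 4 (clean gravel): t_4 = 8.39 × 0.19 / 0.06981 = 22.83 d
Total t = Σ t_i = 92.79 days.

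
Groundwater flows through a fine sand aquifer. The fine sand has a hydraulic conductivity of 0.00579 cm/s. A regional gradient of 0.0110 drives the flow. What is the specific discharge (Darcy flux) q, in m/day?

Convert K: 0.00579 cm/s × 864 = 5.003 m/day.
Hydraulic gradient i = 0.0110.
Specific discharge q = K · i = 5.003 × 0.01100 = 0.05503 m/day.

0.0550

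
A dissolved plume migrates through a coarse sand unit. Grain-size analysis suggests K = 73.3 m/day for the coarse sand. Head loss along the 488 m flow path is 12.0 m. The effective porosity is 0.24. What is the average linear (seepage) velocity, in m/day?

Hydraulic gradient i = Δh / L = 12.0 / 488 = 0.02459.
Darcy flux q = K · i = 73.30 × 0.02459 = 1.802 m/day.
Seepage velocity v = q / n_e = 1.802 / 0.24 = 7.510 m/day.

7.51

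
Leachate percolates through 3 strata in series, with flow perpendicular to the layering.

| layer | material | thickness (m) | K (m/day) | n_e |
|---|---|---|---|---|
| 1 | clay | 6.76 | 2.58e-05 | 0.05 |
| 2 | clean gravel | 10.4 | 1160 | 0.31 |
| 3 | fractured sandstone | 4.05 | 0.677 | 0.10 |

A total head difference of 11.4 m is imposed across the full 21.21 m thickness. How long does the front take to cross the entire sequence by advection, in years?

250

With flow normal to the layers, continuity requires the same specific discharge q through every layer.
Σ(b_i/K_i) = 6.76/2.58e-05 + 10.4/1160 + 4.05/0.677 = 2.620e+05 d.
q = Δh / Σ(b_i/K_i) = 11.4 / 2.620e+05 = 4.351e-05 m/day.
In each layer the seepage velocity is v_i = q/n_i, so the layer transit time is t_i = b_i·n_i / q:
  layer 1 (clay): t_1 = 6.76 × 0.05 / 4.351e-05 = 7769 d
  layer 2 (clean gravel): t_2 = 10.4 × 0.31 / 4.351e-05 = 74102 d
  layer 3 (fractured sandstone): t_3 = 4.05 × 0.10 / 4.351e-05 = 9309 d
Total t = Σ t_i = 91179 days = 249.6 years.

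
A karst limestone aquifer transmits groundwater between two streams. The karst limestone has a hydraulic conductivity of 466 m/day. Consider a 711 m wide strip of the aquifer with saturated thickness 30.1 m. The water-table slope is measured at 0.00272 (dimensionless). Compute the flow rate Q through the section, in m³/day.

Cross-sectional area A = 711 × 30.1 = 21401 m².
Hydraulic gradient i = 0.00272.
Darcy's law: Q = K · A · i = 466.0 × 21401 × 0.002720 = 27126 m³/day.

27100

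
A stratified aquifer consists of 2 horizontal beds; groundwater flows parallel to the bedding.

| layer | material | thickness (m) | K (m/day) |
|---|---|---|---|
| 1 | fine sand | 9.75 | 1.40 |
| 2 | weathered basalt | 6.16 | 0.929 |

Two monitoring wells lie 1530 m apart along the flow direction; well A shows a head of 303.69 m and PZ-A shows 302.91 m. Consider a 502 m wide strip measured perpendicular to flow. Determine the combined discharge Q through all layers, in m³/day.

4.96

Flow is parallel to layering, so each bed carries its own Darcy discharge and the transmissivities add.
Σ(K_i·b_i) = 1.40×9.75 + 0.929×6.16 = 19.37 m²/day.
Hydraulic gradient i = (303.69 − 302.91) / 1530 = 0.78 / 1530 = 0.0005098.
Q = Σ(K_i·b_i) · W · i = 19.37 × 502 × 0.0005098 = 4.958 m³/day.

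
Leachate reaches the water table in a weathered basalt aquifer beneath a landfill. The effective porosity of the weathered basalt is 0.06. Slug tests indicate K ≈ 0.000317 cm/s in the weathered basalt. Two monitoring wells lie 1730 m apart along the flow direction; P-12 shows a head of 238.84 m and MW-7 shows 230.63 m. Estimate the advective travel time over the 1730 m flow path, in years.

Convert K: 0.000317 cm/s × 864 = 0.2739 m/day.
Hydraulic gradient i = (238.84 − 230.63) / 1730 = 8.21 / 1730 = 0.004746.
Darcy flux q = K · i = 0.2739 × 0.004746 = 0.001300 m/day.
Seepage velocity v = q / n_e = 0.001300 / 0.06 = 0.02166 m/day.
Travel time t = L / v = 1730 / 0.02166 = 79860 days = 218.6 years.

219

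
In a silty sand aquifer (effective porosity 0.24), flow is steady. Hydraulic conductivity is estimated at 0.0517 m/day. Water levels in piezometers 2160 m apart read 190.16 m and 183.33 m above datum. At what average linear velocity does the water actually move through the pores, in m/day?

Hydraulic gradient i = (190.16 − 183.33) / 2160 = 6.83 / 2160 = 0.003162.
Darcy flux q = K · i = 0.05170 × 0.003162 = 0.0001635 m/day.
Seepage velocity v = q / n_e = 0.0001635 / 0.24 = 0.0006812 m/day.

0.000681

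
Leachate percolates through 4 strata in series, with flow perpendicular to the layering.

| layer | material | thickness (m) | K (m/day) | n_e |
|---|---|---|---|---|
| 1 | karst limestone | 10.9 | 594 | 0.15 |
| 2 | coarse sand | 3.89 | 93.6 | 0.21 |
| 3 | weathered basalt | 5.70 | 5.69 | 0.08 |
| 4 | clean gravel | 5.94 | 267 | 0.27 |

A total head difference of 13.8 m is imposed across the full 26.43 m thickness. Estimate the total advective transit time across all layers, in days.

With flow normal to the layers, continuity requires the same specific discharge q through every layer.
Σ(b_i/K_i) = 10.9/594 + 3.89/93.6 + 5.70/5.69 + 5.94/267 = 1.084 d.
q = Δh / Σ(b_i/K_i) = 13.8 / 1.084 = 12.73 m/day.
In each layer the seepage velocity is v_i = q/n_i, so the layer transit time is t_i = b_i·n_i / q:
  layer 1 (karst limestone): t_1 = 10.9 × 0.15 / 12.73 = 0.1284 d
  layer 2 (coarse sand): t_2 = 3.89 × 0.21 / 12.73 = 0.06416 d
  layer 3 (weathered basalt): t_3 = 5.70 × 0.08 / 12.73 = 0.03582 d
  layer 4 (clean gravel): t_4 = 5.94 × 0.27 / 12.73 = 0.1260 d
Total t = Σ t_i = 0.3544 days.

0.354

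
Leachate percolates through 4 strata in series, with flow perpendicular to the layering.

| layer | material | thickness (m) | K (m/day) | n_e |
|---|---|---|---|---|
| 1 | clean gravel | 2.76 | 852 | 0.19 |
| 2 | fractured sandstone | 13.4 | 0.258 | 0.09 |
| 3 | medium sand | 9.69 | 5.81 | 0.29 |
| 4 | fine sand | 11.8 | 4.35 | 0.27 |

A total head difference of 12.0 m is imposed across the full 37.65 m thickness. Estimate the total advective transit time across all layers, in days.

36.3

With flow normal to the layers, continuity requires the same specific discharge q through every layer.
Σ(b_i/K_i) = 2.76/852 + 13.4/0.258 + 9.69/5.81 + 11.8/4.35 = 56.32 d.
q = Δh / Σ(b_i/K_i) = 12.0 / 56.32 = 0.2131 m/day.
In each layer the seepage velocity is v_i = q/n_i, so the layer transit time is t_i = b_i·n_i / q:
  layer 1 (clean gravel): t_1 = 2.76 × 0.19 / 0.2131 = 2.461 d
  layer 2 (fractured sandstone): t_2 = 13.4 × 0.09 / 0.2131 = 5.660 d
  layer 3 (medium sand): t_3 = 9.69 × 0.29 / 0.2131 = 13.19 d
  layer 4 (fine sand): t_4 = 11.8 × 0.27 / 0.2131 = 14.95 d
Total t = Σ t_i = 36.26 days.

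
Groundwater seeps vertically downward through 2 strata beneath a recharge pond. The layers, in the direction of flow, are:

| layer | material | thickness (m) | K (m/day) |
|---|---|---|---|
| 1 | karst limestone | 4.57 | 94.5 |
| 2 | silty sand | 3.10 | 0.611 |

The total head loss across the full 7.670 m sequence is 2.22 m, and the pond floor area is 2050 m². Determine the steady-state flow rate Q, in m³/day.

889

Flow is perpendicular to layering, so the layers act in series and the equivalent K is the thickness-weighted harmonic mean.
Total thickness L = 4.57 + 3.10 = 7.670 m.
Σ(b_i/K_i) = 4.57/94.5 + 3.10/0.611 = 5.122 d.
K_eq = L / Σ(b_i/K_i) = 7.670 / 5.122 = 1.497 m/day.
Q = K_eq · A · (Δh/L) = 1.497 × 2050 × (2.22/7.670) = 888.5 m³/day.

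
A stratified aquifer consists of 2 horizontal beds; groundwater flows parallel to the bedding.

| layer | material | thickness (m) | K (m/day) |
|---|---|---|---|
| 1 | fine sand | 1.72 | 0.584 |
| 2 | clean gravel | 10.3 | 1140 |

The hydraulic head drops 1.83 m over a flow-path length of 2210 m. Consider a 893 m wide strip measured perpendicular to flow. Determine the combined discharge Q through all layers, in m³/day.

Flow is parallel to layering, so each bed carries its own Darcy discharge and the transmissivities add.
Σ(K_i·b_i) = 0.584×1.72 + 1140×10.3 = 11743 m²/day.
Hydraulic gradient i = Δh / L = 1.83 / 2210 = 0.0008281.
Q = Σ(K_i·b_i) · W · i = 11743 × 893 × 0.0008281 = 8683 m³/day.

8680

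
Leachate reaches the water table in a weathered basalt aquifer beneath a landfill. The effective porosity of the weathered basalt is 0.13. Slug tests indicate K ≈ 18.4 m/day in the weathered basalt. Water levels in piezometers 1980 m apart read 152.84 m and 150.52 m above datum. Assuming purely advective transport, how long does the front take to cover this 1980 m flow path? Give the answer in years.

Hydraulic gradient i = (152.84 − 150.52) / 1980 = 2.32 / 1980 = 0.001172.
Darcy flux q = K · i = 18.40 × 0.001172 = 0.02156 m/day.
Seepage velocity v = q / n_e = 0.02156 / 0.13 = 0.1658 m/day.
Travel time t = L / v = 1980 / 0.1658 = 11939 days = 32.69 years.

32.7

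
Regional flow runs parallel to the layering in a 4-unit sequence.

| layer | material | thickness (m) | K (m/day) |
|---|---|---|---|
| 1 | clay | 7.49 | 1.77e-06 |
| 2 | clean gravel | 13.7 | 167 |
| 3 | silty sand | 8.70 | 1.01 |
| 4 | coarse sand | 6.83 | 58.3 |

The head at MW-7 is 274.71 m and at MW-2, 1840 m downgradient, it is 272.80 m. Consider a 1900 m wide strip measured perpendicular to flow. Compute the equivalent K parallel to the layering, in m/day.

73.4

Flow is parallel to layering, so each bed carries its own Darcy discharge and the transmissivities add.
Σ(K_i·b_i) = 1.77e-06×7.49 + 167×13.7 + 1.01×8.70 + 58.3×6.83 = 2695 m²/day.
Total thickness b = 36.72 m, so K_eq = Σ(K_i·b_i)/b = 73.39 m/day.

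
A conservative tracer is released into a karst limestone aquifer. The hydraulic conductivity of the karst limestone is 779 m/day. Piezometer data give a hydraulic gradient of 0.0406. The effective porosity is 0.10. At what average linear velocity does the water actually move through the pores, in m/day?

316

Hydraulic gradient i = 0.0406.
Darcy flux q = K · i = 779.0 × 0.04060 = 31.63 m/day.
Seepage velocity v = q / n_e = 31.63 / 0.10 = 316.3 m/day.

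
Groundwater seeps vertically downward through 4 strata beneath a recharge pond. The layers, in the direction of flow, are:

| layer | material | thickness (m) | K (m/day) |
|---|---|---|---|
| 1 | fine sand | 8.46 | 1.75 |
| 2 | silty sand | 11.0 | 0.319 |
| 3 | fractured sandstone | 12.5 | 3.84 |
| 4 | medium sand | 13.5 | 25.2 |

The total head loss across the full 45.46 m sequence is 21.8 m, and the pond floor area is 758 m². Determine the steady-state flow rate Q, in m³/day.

Flow is perpendicular to layering, so the layers act in series and the equivalent K is the thickness-weighted harmonic mean.
Total thickness L = 8.46 + 11.0 + 12.5 + 13.5 = 45.46 m.
Σ(b_i/K_i) = 8.46/1.75 + 11.0/0.319 + 12.5/3.84 + 13.5/25.2 = 43.11 d.
K_eq = L / Σ(b_i/K_i) = 45.46 / 43.11 = 1.055 m/day.
Q = K_eq · A · (Δh/L) = 1.055 × 758 × (21.8/45.46) = 383.3 m³/day.

383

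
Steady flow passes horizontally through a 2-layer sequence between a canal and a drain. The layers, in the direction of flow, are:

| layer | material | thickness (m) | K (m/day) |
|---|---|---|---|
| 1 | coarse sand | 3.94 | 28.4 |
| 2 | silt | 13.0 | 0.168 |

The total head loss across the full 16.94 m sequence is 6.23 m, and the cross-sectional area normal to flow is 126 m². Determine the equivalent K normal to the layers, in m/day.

Flow is perpendicular to layering, so the layers act in series and the equivalent K is the thickness-weighted harmonic mean.
Total thickness L = 3.94 + 13.0 = 16.94 m.
Σ(b_i/K_i) = 3.94/28.4 + 13.0/0.168 = 77.52 d.
K_eq = L / Σ(b_i/K_i) = 16.94 / 77.52 = 0.2185 m/day.

0.219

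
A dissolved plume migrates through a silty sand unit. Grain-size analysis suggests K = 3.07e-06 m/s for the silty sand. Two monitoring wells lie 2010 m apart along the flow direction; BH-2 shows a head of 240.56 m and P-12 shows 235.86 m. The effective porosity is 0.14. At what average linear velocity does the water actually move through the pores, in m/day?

0.00443

Convert K: 3.07e-06 m/s × 86400 = 0.2652 m/day.
Hydraulic gradient i = (240.56 − 235.86) / 2010 = 4.7 / 2010 = 0.002338.
Darcy flux q = K · i = 0.2652 × 0.002338 = 0.0006202 m/day.
Seepage velocity v = q / n_e = 0.0006202 / 0.14 = 0.004430 m/day.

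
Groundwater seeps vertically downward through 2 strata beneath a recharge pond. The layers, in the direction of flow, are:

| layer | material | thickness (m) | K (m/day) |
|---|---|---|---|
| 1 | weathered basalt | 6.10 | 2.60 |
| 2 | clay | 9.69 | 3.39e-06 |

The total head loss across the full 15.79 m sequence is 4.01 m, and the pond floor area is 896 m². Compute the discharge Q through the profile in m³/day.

0.00126

Flow is perpendicular to layering, so the layers act in series and the equivalent K is the thickness-weighted harmonic mean.
Total thickness L = 6.10 + 9.69 = 15.79 m.
Σ(b_i/K_i) = 6.10/2.60 + 9.69/3.39e-06 = 2.858e+06 d.
K_eq = L / Σ(b_i/K_i) = 15.79 / 2.858e+06 = 5.524e-06 m/day.
Q = K_eq · A · (Δh/L) = 5.524e-06 × 896 × (4.01/15.79) = 0.001257 m³/day.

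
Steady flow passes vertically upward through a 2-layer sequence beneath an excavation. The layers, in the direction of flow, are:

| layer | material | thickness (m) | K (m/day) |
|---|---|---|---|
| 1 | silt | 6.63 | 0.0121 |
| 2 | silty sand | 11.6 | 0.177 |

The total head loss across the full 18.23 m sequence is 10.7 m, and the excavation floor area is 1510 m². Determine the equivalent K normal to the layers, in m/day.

0.0297

Flow is perpendicular to layering, so the layers act in series and the equivalent K is the thickness-weighted harmonic mean.
Total thickness L = 6.63 + 11.6 = 18.23 m.
Σ(b_i/K_i) = 6.63/0.0121 + 11.6/0.177 = 613.5 d.
K_eq = L / Σ(b_i/K_i) = 18.23 / 613.5 = 0.02972 m/day.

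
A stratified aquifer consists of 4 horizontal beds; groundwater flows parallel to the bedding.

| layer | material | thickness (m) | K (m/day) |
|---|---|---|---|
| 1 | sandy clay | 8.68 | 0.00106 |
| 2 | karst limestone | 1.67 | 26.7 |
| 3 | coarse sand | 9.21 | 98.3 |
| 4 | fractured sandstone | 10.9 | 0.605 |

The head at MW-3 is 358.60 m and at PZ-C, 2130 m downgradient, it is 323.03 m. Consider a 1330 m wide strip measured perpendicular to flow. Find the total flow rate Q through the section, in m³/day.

Flow is parallel to layering, so each bed carries its own Darcy discharge and the transmissivities add.
Σ(K_i·b_i) = 0.00106×8.68 + 26.7×1.67 + 98.3×9.21 + 0.605×10.9 = 956.5 m²/day.
Hydraulic gradient i = (358.60 − 323.03) / 2130 = 35.57 / 2130 = 0.01670.
Q = Σ(K_i·b_i) · W · i = 956.5 × 1330 × 0.01670 = 21245 m³/day.

21200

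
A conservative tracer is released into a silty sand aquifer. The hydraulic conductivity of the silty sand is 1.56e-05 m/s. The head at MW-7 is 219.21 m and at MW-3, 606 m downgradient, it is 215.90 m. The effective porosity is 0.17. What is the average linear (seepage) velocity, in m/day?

0.0433

Convert K: 1.56e-05 m/s × 86400 = 1.348 m/day.
Hydraulic gradient i = (219.21 − 215.90) / 606 = 3.31 / 606 = 0.005462.
Darcy flux q = K · i = 1.348 × 0.005462 = 0.007362 m/day.
Seepage velocity v = q / n_e = 0.007362 / 0.17 = 0.04331 m/day.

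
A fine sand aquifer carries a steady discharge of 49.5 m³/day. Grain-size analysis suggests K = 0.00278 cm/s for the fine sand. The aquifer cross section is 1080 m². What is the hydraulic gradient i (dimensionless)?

0.0191

Convert K: 0.00278 cm/s × 864 = 2.402 m/day.
From Q = K·A·i, i = Q / (K·A) = 49.5 / (2.402 × 1080) = 0.01908.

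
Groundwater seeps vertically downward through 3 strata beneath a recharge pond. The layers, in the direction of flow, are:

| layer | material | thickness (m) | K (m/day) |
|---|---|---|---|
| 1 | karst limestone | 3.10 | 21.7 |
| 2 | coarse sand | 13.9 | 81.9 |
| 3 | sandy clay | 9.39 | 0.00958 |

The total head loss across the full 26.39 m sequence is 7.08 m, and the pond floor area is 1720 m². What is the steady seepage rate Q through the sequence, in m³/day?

Flow is perpendicular to layering, so the layers act in series and the equivalent K is the thickness-weighted harmonic mean.
Total thickness L = 3.10 + 13.9 + 9.39 = 26.39 m.
Σ(b_i/K_i) = 3.10/21.7 + 13.9/81.9 + 9.39/0.00958 = 980.5 d.
K_eq = L / Σ(b_i/K_i) = 26.39 / 980.5 = 0.02692 m/day.
Q = K_eq · A · (Δh/L) = 0.02692 × 1720 × (7.08/26.39) = 12.42 m³/day.

12.4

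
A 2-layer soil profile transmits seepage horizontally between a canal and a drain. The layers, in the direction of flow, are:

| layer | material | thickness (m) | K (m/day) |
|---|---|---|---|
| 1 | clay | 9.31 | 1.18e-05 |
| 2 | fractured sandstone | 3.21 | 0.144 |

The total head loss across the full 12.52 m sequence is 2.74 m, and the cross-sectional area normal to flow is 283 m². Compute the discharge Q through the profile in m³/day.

0.000983

Flow is perpendicular to layering, so the layers act in series and the equivalent K is the thickness-weighted harmonic mean.
Total thickness L = 9.31 + 3.21 = 12.52 m.
Σ(b_i/K_i) = 9.31/1.18e-05 + 3.21/0.144 = 7.890e+05 d.
K_eq = L / Σ(b_i/K_i) = 12.52 / 7.890e+05 = 1.587e-05 m/day.
Q = K_eq · A · (Δh/L) = 1.587e-05 × 283 × (2.74/12.52) = 0.0009828 m³/day.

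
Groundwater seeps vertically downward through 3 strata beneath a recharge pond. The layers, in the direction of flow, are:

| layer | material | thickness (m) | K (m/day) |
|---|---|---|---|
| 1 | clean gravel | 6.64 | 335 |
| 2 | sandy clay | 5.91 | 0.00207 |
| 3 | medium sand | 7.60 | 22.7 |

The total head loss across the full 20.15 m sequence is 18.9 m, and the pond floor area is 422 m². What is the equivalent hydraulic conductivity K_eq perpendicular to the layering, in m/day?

Flow is perpendicular to layering, so the layers act in series and the equivalent K is the thickness-weighted harmonic mean.
Total thickness L = 6.64 + 5.91 + 7.60 = 20.15 m.
Σ(b_i/K_i) = 6.64/335 + 5.91/0.00207 + 7.60/22.7 = 2855 d.
K_eq = L / Σ(b_i/K_i) = 20.15 / 2855 = 0.007057 m/day.

0.00706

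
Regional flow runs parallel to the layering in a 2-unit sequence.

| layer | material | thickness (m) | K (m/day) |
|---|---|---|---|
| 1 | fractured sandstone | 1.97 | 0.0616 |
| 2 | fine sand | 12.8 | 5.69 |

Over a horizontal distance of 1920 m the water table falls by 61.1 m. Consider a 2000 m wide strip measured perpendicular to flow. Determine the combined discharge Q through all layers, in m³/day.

4640

Flow is parallel to layering, so each bed carries its own Darcy discharge and the transmissivities add.
Σ(K_i·b_i) = 0.0616×1.97 + 5.69×12.8 = 72.95 m²/day.
Hydraulic gradient i = Δh / L = 61.1 / 1920 = 0.03182.
Q = Σ(K_i·b_i) · W · i = 72.95 × 2000 × 0.03182 = 4643 m³/day.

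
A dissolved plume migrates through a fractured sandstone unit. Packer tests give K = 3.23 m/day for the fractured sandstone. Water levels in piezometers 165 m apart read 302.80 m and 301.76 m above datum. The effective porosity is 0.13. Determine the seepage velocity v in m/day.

Hydraulic gradient i = (302.80 − 301.76) / 165 = 1.04 / 165 = 0.006303.
Darcy flux q = K · i = 3.230 × 0.006303 = 0.02036 m/day.
Seepage velocity v = q / n_e = 0.02036 / 0.13 = 0.1566 m/day.

0.157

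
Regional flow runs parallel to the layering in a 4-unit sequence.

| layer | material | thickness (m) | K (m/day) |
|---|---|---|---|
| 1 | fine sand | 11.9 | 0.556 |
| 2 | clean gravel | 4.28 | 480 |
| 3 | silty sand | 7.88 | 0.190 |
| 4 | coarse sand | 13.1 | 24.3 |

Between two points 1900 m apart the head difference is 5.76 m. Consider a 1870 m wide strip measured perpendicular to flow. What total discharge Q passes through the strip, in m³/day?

13500

Flow is parallel to layering, so each bed carries its own Darcy discharge and the transmissivities add.
Σ(K_i·b_i) = 0.556×11.9 + 480×4.28 + 0.190×7.88 + 24.3×13.1 = 2381 m²/day.
Hydraulic gradient i = Δh / L = 5.76 / 1900 = 0.003032.
Q = Σ(K_i·b_i) · W · i = 2381 × 1870 × 0.003032 = 13497 m³/day.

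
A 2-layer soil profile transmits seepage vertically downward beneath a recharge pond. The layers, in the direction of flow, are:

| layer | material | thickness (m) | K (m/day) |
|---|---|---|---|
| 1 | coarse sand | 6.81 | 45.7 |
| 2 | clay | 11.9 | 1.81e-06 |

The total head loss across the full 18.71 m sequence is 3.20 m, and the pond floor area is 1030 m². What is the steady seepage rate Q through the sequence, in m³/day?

0.000501

Flow is perpendicular to layering, so the layers act in series and the equivalent K is the thickness-weighted harmonic mean.
Total thickness L = 6.81 + 11.9 = 18.71 m.
Σ(b_i/K_i) = 6.81/45.7 + 11.9/1.81e-06 = 6.575e+06 d.
K_eq = L / Σ(b_i/K_i) = 18.71 / 6.575e+06 = 2.846e-06 m/day.
Q = K_eq · A · (Δh/L) = 2.846e-06 × 1030 × (3.20/18.71) = 0.0005013 m³/day.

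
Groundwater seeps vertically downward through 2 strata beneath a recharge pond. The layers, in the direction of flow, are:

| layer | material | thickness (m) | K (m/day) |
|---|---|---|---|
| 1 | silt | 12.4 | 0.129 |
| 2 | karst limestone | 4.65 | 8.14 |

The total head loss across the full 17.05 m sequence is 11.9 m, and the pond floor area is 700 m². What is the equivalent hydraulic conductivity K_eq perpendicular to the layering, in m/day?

0.176

Flow is perpendicular to layering, so the layers act in series and the equivalent K is the thickness-weighted harmonic mean.
Total thickness L = 12.4 + 4.65 = 17.05 m.
Σ(b_i/K_i) = 12.4/0.129 + 4.65/8.14 = 96.70 d.
K_eq = L / Σ(b_i/K_i) = 17.05 / 96.70 = 0.1763 m/day.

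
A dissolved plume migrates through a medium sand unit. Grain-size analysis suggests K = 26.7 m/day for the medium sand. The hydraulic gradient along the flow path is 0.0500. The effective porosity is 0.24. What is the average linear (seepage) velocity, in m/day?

Hydraulic gradient i = 0.0500.
Darcy flux q = K · i = 26.70 × 0.05000 = 1.335 m/day.
Seepage velocity v = q / n_e = 1.335 / 0.24 = 5.562 m/day.

5.56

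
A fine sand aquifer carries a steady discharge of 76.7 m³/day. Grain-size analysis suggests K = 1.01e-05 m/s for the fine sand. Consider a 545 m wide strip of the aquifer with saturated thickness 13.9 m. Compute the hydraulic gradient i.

0.0116

Convert K: 1.01e-05 m/s × 86400 = 0.8726 m/day.
Cross-sectional area A = 545 × 13.9 = 7576 m².
From Q = K·A·i, i = Q / (K·A) = 76.7 / (0.8726 × 7576) = 0.01160.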